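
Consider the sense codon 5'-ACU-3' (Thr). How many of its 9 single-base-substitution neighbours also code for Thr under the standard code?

3

Position 1: none → 0 synonymous.
Position 2: none → 0 synonymous.
Position 3: ACC, ACA, ACG → 3 synonymous.
Total: 0 + 0 + 3 = 3.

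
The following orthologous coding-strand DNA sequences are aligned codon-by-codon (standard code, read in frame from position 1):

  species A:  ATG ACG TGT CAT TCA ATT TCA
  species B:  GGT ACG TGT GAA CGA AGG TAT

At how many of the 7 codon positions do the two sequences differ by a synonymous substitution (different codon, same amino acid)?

Codon 1: ATG Met / GGT Gly — nonsynonymous.
Codon 2: ACG Thr / ACG Thr — identical.
Codon 3: TGT Cys / TGT Cys — identical.
Codon 4: CAT His / GAA Glu — nonsynonymous.
Codon 5: TCA Ser / CGA Arg — nonsynonymous.
Codon 6: ATT Ile / AGG Arg — nonsynonymous.
Codon 7: TCA Ser / TAT Tyr — nonsynonymous.
Synonymous differences: 0.

0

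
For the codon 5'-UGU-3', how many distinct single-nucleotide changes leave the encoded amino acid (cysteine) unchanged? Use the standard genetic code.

Position 1: none → 0 synonymous.
Position 2: none → 0 synonymous.
Position 3: UGC → 1 synonymous.
Total: 0 + 0 + 1 = 1.

1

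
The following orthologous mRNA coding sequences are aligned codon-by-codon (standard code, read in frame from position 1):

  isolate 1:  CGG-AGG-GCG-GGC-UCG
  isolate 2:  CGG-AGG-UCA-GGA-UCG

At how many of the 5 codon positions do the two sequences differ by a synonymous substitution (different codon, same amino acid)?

1

Codon 1: CGG Arg / CGG Arg — identical.
Codon 2: AGG Arg / AGG Arg — identical.
Codon 3: GCG Ala / UCA Ser — nonsynonymous.
Codon 4: GGC Gly / GGA Gly — synonymous.
Codon 5: UCG Ser / UCG Ser — identical.
Synonymous differences: 1.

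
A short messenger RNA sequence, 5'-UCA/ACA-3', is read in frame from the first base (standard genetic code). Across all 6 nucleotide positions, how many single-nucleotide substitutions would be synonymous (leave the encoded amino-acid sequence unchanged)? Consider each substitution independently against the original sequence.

6

Codon 1 (UCA, Ser): 3 synonymous substitutions.
Codon 2 (ACA, Thr): 3 synonymous substitutions.
Total: 3 + 3 = 6.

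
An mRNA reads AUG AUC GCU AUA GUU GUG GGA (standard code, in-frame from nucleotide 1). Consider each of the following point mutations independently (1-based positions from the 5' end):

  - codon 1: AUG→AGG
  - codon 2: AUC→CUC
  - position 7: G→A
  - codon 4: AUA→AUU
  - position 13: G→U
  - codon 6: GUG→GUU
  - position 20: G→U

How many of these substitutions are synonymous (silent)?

2

Codon 1: AUG (Met) → AGG (Arg) — missense.
Codon 2: AUC (Ile) → CUC (Leu) — missense.
Codon 3: GCU (Ala) → ACU (Thr) — missense.
Codon 4: AUA (Ile) → AUU (Ile) — synonymous.
Codon 5: GUU (Val) → UUU (Phe) — missense.
Codon 6: GUG (Val) → GUU (Val) — synonymous.
Codon 7: GGA (Gly) → GUA (Val) — missense.
Synonymous: 2 of 7.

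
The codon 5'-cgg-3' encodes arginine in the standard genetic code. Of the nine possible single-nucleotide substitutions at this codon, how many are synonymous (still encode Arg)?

4

Position 1: AGG → 1 synonymous.
Position 2: none → 0 synonymous.
Position 3: CGU, CGC, CGA → 3 synonymous.
Total: 1 + 0 + 3 = 4.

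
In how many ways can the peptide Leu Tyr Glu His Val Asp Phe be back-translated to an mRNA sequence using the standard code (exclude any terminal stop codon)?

768

Leu: 6 codons.
Tyr: 2 codons.
Glu: 2 codons.
His: 2 codons.
Val: 4 codons.
Asp: 2 codons.
Phe: 2 codons.
6 × 2 × 2 × 2 × 4 × 2 × 2 = 768.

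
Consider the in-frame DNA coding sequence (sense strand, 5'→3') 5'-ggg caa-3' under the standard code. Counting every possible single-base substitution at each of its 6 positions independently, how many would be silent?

Codon 1 (GGG, Gly): 3 synonymous substitutions.
Codon 2 (CAA, Gln): 1 synonymous substitution.
Total: 3 + 1 = 4.

4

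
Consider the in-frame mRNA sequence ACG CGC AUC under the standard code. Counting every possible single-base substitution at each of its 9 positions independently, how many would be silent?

8

Codon 1 (ACG, Thr): 3 synonymous substitutions.
Codon 2 (CGC, Arg): 3 synonymous substitutions.
Codon 3 (AUC, Ile): 2 synonymous substitutions.
Total: 3 + 3 + 2 = 8.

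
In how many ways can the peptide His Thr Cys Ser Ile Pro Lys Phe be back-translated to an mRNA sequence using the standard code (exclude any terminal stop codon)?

His: 2 codons.
Thr: 4 codons.
Cys: 2 codons.
Ser: 6 codons.
Ile: 3 codons.
Pro: 4 codons.
Lys: 2 codons.
Phe: 2 codons.
2 × 4 × 2 × 6 × 3 × 4 × 2 × 2 = 4608.

4608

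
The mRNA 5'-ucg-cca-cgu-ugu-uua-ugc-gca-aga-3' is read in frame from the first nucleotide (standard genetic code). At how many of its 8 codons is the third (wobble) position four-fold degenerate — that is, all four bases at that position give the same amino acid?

4

Codon 1 UCG (Ser): third position 4-fold.
Codon 2 CCA (Pro): third position 4-fold.
Codon 3 CGU (Arg): third position 4-fold.
Codon 4 UGU (Cys): third position 2-fold.
Codon 5 UUA (Leu): third position 2-fold.
Codon 6 UGC (Cys): third position 2-fold.
Codon 7 GCA (Ala): third position 4-fold.
Codon 8 AGA (Arg): third position 2-fold.
Four-fold degenerate third positions: 4.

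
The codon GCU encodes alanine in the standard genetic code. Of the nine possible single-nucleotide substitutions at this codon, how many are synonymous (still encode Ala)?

3

Position 1: none → 0 synonymous.
Position 2: none → 0 synonymous.
Position 3: GCC, GCA, GCG → 3 synonymous.
Total: 0 + 0 + 3 = 3.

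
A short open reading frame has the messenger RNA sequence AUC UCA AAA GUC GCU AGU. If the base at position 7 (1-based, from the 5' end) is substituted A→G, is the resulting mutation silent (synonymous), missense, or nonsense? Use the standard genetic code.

Position 7 falls in codon 3: AAA → Lys.
After the substitution the codon is GAA → Glu.
Lys ≠ Glu, so this is a missense mutation.

missense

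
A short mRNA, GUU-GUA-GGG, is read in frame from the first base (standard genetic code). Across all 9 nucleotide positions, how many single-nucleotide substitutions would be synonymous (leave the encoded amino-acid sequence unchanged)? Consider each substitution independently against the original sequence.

Codon 1 (GUU, Val): 3 synonymous substitutions.
Codon 2 (GUA, Val): 3 synonymous substitutions.
Codon 3 (GGG, Gly): 3 synonymous substitutions.
Total: 3 + 3 + 3 = 9.

9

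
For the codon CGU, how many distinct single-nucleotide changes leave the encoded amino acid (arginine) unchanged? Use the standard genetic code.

Position 1: none → 0 synonymous.
Position 2: none → 0 synonymous.
Position 3: CGC, CGA, CGG → 3 synonymous.
Total: 0 + 0 + 3 = 3.

3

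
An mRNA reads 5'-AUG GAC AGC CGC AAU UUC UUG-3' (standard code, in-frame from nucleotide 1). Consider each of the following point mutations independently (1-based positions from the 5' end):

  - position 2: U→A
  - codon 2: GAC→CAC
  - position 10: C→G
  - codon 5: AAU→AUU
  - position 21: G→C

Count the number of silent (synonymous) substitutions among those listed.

Codon 1: AUG (Met) → AAG (Lys) — missense.
Codon 2: GAC (Asp) → CAC (His) — missense.
Codon 4: CGC (Arg) → GGC (Gly) — missense.
Codon 5: AAU (Asn) → AUU (Ile) — missense.
Codon 7: UUG (Leu) → UUC (Phe) — missense.
Synonymous: 0 of 5.

0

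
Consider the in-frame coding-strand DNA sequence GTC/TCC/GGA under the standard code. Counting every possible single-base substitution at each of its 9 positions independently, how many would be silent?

Codon 1 (GTC, Val): 3 synonymous substitutions.
Codon 2 (TCC, Ser): 3 synonymous substitutions.
Codon 3 (GGA, Gly): 3 synonymous substitutions.
Total: 3 + 3 + 3 = 9.

9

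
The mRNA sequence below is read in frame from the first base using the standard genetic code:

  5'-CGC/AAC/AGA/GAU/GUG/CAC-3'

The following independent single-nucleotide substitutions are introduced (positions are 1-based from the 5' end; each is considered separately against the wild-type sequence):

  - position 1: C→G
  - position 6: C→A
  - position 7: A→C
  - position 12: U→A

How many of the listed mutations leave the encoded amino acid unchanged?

1

Codon 1: CGC (Arg) → GGC (Gly) — missense.
Codon 2: AAC (Asn) → AAA (Lys) — missense.
Codon 3: AGA (Arg) → CGA (Arg) — synonymous.
Codon 4: GAU (Asp) → GAA (Glu) — missense.
Synonymous: 1 of 4.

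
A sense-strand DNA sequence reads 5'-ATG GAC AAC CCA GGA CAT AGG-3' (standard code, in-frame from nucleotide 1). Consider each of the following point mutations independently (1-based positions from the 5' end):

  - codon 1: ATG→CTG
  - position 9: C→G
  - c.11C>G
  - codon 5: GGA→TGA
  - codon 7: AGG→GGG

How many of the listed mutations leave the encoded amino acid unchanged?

0

Codon 1: ATG (Met) → CTG (Leu) — missense.
Codon 3: AAC (Asn) → AAG (Lys) — missense.
Codon 4: CCA (Pro) → CGA (Arg) — missense.
Codon 5: GGA (Gly) → TGA (Stop) — nonsense.
Codon 7: AGG (Arg) → GGG (Gly) — missense.
Synonymous: 0 of 5.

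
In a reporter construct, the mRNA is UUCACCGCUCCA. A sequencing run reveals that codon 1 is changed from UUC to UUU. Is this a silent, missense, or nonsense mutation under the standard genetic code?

Position 3 falls in codon 1: UUC → Phe.
After the substitution the codon is UUU → Phe.
Both encode Phe, so the change is synonymous.

silent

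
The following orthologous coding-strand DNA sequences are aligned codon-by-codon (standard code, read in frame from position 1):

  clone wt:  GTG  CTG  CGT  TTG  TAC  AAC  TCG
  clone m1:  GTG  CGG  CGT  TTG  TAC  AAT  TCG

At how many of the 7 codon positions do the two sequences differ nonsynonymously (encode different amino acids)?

1

Codon 1: GTG Val / GTG Val — identical.
Codon 2: CTG Leu / CGG Arg — nonsynonymous.
Codon 3: CGT Arg / CGT Arg — identical.
Codon 4: TTG Leu / TTG Leu — identical.
Codon 5: TAC Tyr / TAC Tyr — identical.
Codon 6: AAC Asn / AAT Asn — synonymous.
Codon 7: TCG Ser / TCG Ser — identical.
Nonsynonymous differences: 1.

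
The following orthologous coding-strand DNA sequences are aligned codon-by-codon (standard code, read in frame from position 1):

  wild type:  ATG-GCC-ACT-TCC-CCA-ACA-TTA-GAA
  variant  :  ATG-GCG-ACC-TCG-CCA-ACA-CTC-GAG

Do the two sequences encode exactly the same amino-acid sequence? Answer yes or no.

yes

Codon 1: ATG Met / ATG Met — identical.
Codon 2: GCC Ala / GCG Ala — synonymous.
Codon 3: ACT Thr / ACC Thr — synonymous.
Codon 4: TCC Ser / TCG Ser — synonymous.
Codon 5: CCA Pro / CCA Pro — identical.
Codon 6: ACA Thr / ACA Thr — identical.
Codon 7: TTA Leu / CTC Leu — synonymous.
Codon 8: GAA Glu / GAG Glu — synonymous.
Nonsynonymous differences: 0 → same protein.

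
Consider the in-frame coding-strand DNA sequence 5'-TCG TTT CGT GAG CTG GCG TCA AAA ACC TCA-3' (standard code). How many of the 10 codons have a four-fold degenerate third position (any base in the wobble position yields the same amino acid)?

Codon 1 TCG (Ser): third position 4-fold.
Codon 2 TTT (Phe): third position 2-fold.
Codon 3 CGT (Arg): third position 4-fold.
Codon 4 GAG (Glu): third position 2-fold.
Codon 5 CTG (Leu): third position 4-fold.
Codon 6 GCG (Ala): third position 4-fold.
Codon 7 TCA (Ser): third position 4-fold.
Codon 8 AAA (Lys): third position 2-fold.
Codon 9 ACC (Thr): third position 4-fold.
Codon 10 TCA (Ser): third position 4-fold.
Four-fold degenerate third positions: 7.

7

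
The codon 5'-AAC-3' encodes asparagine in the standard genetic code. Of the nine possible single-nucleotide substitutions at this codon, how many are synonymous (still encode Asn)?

1

Position 1: none → 0 synonymous.
Position 2: none → 0 synonymous.
Position 3: AAT → 1 synonymous.
Total: 0 + 0 + 1 = 1.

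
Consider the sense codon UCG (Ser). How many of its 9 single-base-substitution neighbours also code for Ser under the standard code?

Position 1: none → 0 synonymous.
Position 2: none → 0 synonymous.
Position 3: UCU, UCC, UCA → 3 synonymous.
Total: 0 + 0 + 3 = 3.

3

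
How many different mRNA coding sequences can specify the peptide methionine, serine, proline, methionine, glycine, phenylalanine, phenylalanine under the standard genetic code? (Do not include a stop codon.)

384

Met: 1 codon.
Ser: 6 codons.
Pro: 4 codons.
Met: 1 codon.
Gly: 4 codons.
Phe: 2 codons.
Phe: 2 codons.
1 × 6 × 4 × 1 × 4 × 2 × 2 = 384.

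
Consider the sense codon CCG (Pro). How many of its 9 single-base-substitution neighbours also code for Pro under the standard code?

3

Position 1: none → 0 synonymous.
Position 2: none → 0 synonymous.
Position 3: CCT, CCC, CCA → 3 synonymous.
Total: 0 + 0 + 3 = 3.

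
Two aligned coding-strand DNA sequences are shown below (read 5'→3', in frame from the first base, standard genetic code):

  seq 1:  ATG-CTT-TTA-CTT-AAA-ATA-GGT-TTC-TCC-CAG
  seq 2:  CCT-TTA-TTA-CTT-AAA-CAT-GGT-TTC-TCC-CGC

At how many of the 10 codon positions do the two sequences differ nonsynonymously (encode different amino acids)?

3

Codon 1: ATG Met / CCT Pro — nonsynonymous.
Codon 2: CTT Leu / TTA Leu — synonymous.
Codon 3: TTA Leu / TTA Leu — identical.
Codon 4: CTT Leu / CTT Leu — identical.
Codon 5: AAA Lys / AAA Lys — identical.
Codon 6: ATA Ile / CAT His — nonsynonymous.
Codon 7: GGT Gly / GGT Gly — identical.
Codon 8: TTC Phe / TTC Phe — identical.
Codon 9: TCC Ser / TCC Ser — identical.
Codon 10: CAG Gln / CGC Arg — nonsynonymous.
Nonsynonymous differences: 3.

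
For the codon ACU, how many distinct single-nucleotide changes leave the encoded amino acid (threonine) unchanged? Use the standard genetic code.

3

Position 1: none → 0 synonymous.
Position 2: none → 0 synonymous.
Position 3: ACC, ACA, ACG → 3 synonymous.
Total: 0 + 0 + 3 = 3.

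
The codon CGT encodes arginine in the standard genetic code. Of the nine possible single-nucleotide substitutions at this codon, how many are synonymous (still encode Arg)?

Position 1: none → 0 synonymous.
Position 2: none → 0 synonymous.
Position 3: CGC, CGA, CGG → 3 synonymous.
Total: 0 + 0 + 3 = 3.

3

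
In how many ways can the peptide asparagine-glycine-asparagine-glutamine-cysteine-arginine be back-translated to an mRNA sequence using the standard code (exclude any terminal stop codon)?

Asn: 2 codons.
Gly: 4 codons.
Asn: 2 codons.
Gln: 2 codons.
Cys: 2 codons.
Arg: 6 codons.
2 × 4 × 2 × 2 × 2 × 6 = 384.

384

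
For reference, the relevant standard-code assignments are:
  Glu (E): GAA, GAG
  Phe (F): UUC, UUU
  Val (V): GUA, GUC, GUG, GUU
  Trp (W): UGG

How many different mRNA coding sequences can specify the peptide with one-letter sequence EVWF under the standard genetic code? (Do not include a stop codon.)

Glu: 2 codons.
Val: 4 codons.
Trp: 1 codon.
Phe: 2 codons.
2 × 4 × 1 × 2 = 16.

16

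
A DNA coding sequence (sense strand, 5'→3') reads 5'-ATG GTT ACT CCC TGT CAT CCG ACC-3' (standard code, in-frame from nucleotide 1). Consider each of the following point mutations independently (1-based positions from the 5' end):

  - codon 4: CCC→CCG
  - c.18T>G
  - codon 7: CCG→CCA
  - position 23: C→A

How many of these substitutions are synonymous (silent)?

Codon 4: CCC (Pro) → CCG (Pro) — synonymous.
Codon 6: CAT (His) → CAG (Gln) — missense.
Codon 7: CCG (Pro) → CCA (Pro) — synonymous.
Codon 8: ACC (Thr) → AAC (Asn) — missense.
Synonymous: 2 of 4.

2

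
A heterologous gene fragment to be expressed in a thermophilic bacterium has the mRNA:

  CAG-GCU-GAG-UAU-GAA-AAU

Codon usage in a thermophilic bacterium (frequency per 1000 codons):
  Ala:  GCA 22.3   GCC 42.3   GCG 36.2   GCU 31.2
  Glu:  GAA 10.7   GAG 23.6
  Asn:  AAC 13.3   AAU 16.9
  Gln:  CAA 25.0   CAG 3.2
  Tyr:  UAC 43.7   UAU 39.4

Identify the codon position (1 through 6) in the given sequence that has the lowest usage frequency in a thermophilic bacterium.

1

Codon 1 CAG (Gln): 3.2 per 1000.
Codon 2 GCU (Ala): 31.2 per 1000.
Codon 3 GAG (Glu): 23.6 per 1000.
Codon 4 UAU (Tyr): 39.4 per 1000.
Codon 5 GAA (Glu): 10.7 per 1000.
Codon 6 AAU (Asn): 16.9 per 1000.
Lowest frequency is 3.2 at codon 1.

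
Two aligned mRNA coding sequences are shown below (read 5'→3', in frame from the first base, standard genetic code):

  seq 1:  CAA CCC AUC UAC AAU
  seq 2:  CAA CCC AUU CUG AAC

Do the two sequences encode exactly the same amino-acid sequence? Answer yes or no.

Codon 1: CAA Gln / CAA Gln — identical.
Codon 2: CCC Pro / CCC Pro — identical.
Codon 3: AUC Ile / AUU Ile — synonymous.
Codon 4: UAC Tyr / CUG Leu — nonsynonymous.
Codon 5: AAU Asn / AAC Asn — synonymous.
Nonsynonymous differences: 1 → different protein.

no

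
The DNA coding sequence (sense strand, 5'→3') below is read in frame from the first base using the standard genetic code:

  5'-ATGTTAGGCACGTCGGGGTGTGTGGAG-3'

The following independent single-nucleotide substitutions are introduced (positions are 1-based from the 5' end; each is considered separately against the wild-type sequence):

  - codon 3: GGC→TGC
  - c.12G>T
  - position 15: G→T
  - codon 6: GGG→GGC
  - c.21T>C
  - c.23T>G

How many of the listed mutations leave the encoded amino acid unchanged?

4

Codon 3: GGC (Gly) → TGC (Cys) — missense.
Codon 4: ACG (Thr) → ACT (Thr) — synonymous.
Codon 5: TCG (Ser) → TCT (Ser) — synonymous.
Codon 6: GGG (Gly) → GGC (Gly) — synonymous.
Codon 7: TGT (Cys) → TGC (Cys) — synonymous.
Codon 8: GTG (Val) → GGG (Gly) — missense.
Synonymous: 4 of 6.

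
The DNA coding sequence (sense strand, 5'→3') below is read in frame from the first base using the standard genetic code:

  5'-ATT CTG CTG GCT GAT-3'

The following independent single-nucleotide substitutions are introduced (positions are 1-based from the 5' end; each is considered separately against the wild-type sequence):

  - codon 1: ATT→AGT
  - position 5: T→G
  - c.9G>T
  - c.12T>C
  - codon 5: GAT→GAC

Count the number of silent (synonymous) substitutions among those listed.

3

Codon 1: ATT (Ile) → AGT (Ser) — missense.
Codon 2: CTG (Leu) → CGG (Arg) — missense.
Codon 3: CTG (Leu) → CTT (Leu) — synonymous.
Codon 4: GCT (Ala) → GCC (Ala) — synonymous.
Codon 5: GAT (Asp) → GAC (Asp) — synonymous.
Synonymous: 3 of 5.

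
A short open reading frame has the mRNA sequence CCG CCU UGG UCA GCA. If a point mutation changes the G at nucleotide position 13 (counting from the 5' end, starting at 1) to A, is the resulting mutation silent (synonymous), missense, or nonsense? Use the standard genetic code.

missense

Position 13 falls in codon 5: GCA → Ala.
After the substitution the codon is ACA → Thr.
Ala ≠ Thr, so this is a missense mutation.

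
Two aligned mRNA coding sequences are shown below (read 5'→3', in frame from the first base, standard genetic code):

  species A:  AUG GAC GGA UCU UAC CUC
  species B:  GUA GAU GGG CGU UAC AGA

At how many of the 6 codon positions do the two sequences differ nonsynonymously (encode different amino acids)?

3

Codon 1: AUG Met / GUA Val — nonsynonymous.
Codon 2: GAC Asp / GAU Asp — synonymous.
Codon 3: GGA Gly / GGG Gly — synonymous.
Codon 4: UCU Ser / CGU Arg — nonsynonymous.
Codon 5: UAC Tyr / UAC Tyr — identical.
Codon 6: CUC Leu / AGA Arg — nonsynonymous.
Nonsynonymous differences: 3.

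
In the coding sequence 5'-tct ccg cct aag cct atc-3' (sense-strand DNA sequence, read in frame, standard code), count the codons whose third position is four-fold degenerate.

4

Codon 1 TCT (Ser): third position 4-fold.
Codon 2 CCG (Pro): third position 4-fold.
Codon 3 CCT (Pro): third position 4-fold.
Codon 4 AAG (Lys): third position 2-fold.
Codon 5 CCT (Pro): third position 4-fold.
Codon 6 ATC (Ile): third position 3-fold.
Four-fold degenerate third positions: 4.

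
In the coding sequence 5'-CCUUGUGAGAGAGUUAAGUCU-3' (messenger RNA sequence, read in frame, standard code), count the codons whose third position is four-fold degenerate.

Codon 1 CCU (Pro): third position 4-fold.
Codon 2 UGU (Cys): third position 2-fold.
Codon 3 GAG (Glu): third position 2-fold.
Codon 4 AGA (Arg): third position 2-fold.
Codon 5 GUU (Val): third position 4-fold.
Codon 6 AAG (Lys): third position 2-fold.
Codon 7 UCU (Ser): third position 4-fold.
Four-fold degenerate third positions: 3.

3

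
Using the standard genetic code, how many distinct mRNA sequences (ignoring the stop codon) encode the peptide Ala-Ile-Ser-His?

Ala: 4 codons.
Ile: 3 codons.
Ser: 6 codons.
His: 2 codons.
4 × 3 × 6 × 2 = 144.

144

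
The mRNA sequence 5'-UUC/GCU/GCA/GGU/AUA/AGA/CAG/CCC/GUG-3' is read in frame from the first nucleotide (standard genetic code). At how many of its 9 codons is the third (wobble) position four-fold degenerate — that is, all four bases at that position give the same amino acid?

Codon 1 UUC (Phe): third position 2-fold.
Codon 2 GCU (Ala): third position 4-fold.
Codon 3 GCA (Ala): third position 4-fold.
Codon 4 GGU (Gly): third position 4-fold.
Codon 5 AUA (Ile): third position 3-fold.
Codon 6 AGA (Arg): third position 2-fold.
Codon 7 CAG (Gln): third position 2-fold.
Codon 8 CCC (Pro): third position 4-fold.
Codon 9 GUG (Val): third position 4-fold.
Four-fold degenerate third positions: 5.

5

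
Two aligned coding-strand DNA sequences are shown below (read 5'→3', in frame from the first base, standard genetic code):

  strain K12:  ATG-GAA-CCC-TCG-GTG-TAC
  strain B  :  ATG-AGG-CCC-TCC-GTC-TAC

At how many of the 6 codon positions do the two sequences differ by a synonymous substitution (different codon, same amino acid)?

2

Codon 1: ATG Met / ATG Met — identical.
Codon 2: GAA Glu / AGG Arg — nonsynonymous.
Codon 3: CCC Pro / CCC Pro — identical.
Codon 4: TCG Ser / TCC Ser — synonymous.
Codon 5: GTG Val / GTC Val — synonymous.
Codon 6: TAC Tyr / TAC Tyr — identical.
Synonymous differences: 2.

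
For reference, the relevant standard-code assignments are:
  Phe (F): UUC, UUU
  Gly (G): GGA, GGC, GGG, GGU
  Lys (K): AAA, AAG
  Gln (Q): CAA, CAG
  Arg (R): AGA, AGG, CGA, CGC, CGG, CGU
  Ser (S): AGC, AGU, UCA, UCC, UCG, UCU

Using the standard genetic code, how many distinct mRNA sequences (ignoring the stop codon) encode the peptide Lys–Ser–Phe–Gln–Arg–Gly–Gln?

Lys: 2 codons.
Ser: 6 codons.
Phe: 2 codons.
Gln: 2 codons.
Arg: 6 codons.
Gly: 4 codons.
Gln: 2 codons.
2 × 6 × 2 × 2 × 6 × 4 × 2 = 2304.

2304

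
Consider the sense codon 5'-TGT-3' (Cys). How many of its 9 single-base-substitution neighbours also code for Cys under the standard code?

Position 1: none → 0 synonymous.
Position 2: none → 0 synonymous.
Position 3: TGC → 1 synonymous.
Total: 0 + 0 + 1 = 1.

1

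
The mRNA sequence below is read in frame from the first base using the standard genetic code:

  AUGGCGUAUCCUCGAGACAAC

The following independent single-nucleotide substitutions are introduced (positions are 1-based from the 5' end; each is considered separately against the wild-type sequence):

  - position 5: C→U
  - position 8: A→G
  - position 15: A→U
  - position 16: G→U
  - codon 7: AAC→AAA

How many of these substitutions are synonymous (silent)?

1

Codon 2: GCG (Ala) → GUG (Val) — missense.
Codon 3: UAU (Tyr) → UGU (Cys) — missense.
Codon 5: CGA (Arg) → CGU (Arg) — synonymous.
Codon 6: GAC (Asp) → UAC (Tyr) — missense.
Codon 7: AAC (Asn) → AAA (Lys) — missense.
Synonymous: 1 of 5.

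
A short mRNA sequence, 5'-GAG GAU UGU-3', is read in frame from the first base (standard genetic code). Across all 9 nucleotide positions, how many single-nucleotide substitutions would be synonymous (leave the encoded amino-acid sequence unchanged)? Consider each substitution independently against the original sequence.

3

Codon 1 (GAG, Glu): 1 synonymous substitution.
Codon 2 (GAU, Asp): 1 synonymous substitution.
Codon 3 (UGU, Cys): 1 synonymous substitution.
Total: 1 + 1 + 1 = 3.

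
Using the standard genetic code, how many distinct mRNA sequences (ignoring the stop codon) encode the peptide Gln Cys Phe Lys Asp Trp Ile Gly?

Gln: 2 codons.
Cys: 2 codons.
Phe: 2 codons.
Lys: 2 codons.
Asp: 2 codons.
Trp: 1 codon.
Ile: 3 codons.
Gly: 4 codons.
2 × 2 × 2 × 2 × 2 × 1 × 3 × 4 = 384.

384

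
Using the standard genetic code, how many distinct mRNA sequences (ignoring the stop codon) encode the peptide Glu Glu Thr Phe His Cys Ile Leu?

Glu: 2 codons.
Glu: 2 codons.
Thr: 4 codons.
Phe: 2 codons.
His: 2 codons.
Cys: 2 codons.
Ile: 3 codons.
Leu: 6 codons.
2 × 2 × 4 × 2 × 2 × 2 × 3 × 6 = 2304.

2304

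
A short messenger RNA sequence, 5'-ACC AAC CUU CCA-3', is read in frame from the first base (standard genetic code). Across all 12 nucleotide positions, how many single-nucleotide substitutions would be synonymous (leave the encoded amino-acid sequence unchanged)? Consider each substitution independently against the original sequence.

Codon 1 (ACC, Thr): 3 synonymous substitutions.
Codon 2 (AAC, Asn): 1 synonymous substitution.
Codon 3 (CUU, Leu): 3 synonymous substitutions.
Codon 4 (CCA, Pro): 3 synonymous substitutions.
Total: 3 + 1 + 3 + 3 = 10.

10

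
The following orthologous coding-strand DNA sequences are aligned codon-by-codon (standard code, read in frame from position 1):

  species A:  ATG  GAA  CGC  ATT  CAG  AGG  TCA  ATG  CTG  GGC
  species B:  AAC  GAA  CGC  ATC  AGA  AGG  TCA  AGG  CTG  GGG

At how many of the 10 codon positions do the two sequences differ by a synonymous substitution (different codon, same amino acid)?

2

Codon 1: ATG Met / AAC Asn — nonsynonymous.
Codon 2: GAA Glu / GAA Glu — identical.
Codon 3: CGC Arg / CGC Arg — identical.
Codon 4: ATT Ile / ATC Ile — synonymous.
Codon 5: CAG Gln / AGA Arg — nonsynonymous.
Codon 6: AGG Arg / AGG Arg — identical.
Codon 7: TCA Ser / TCA Ser — identical.
Codon 8: ATG Met / AGG Arg — nonsynonymous.
Codon 9: CTG Leu / CTG Leu — identical.
Codon 10: GGC Gly / GGG Gly — synonymous.
Synonymous differences: 2.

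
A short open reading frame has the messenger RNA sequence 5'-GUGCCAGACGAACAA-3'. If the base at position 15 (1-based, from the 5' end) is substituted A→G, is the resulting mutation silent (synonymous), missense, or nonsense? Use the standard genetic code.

Position 15 falls in codon 5: CAA → Gln.
After the substitution the codon is CAG → Gln.
Both encode Gln, so the change is synonymous.

silent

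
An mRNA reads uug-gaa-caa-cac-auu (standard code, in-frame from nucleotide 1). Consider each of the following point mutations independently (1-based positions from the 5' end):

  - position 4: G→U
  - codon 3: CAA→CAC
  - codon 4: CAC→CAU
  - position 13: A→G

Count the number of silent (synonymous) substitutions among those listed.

Codon 2: GAA (Glu) → UAA (Stop) — nonsense.
Codon 3: CAA (Gln) → CAC (His) — missense.
Codon 4: CAC (His) → CAU (His) — synonymous.
Codon 5: AUU (Ile) → GUU (Val) — missense.
Synonymous: 1 of 4.

1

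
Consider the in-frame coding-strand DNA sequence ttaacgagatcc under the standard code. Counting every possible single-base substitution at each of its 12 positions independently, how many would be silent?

10

Codon 1 (TTA, Leu): 2 synonymous substitutions.
Codon 2 (ACG, Thr): 3 synonymous substitutions.
Codon 3 (AGA, Arg): 2 synonymous substitutions.
Codon 4 (TCC, Ser): 3 synonymous substitutions.
Total: 2 + 3 + 2 + 3 = 10.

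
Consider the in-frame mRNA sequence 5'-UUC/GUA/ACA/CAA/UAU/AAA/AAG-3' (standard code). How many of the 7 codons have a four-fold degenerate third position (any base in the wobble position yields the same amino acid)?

2

Codon 1 UUC (Phe): third position 2-fold.
Codon 2 GUA (Val): third position 4-fold.
Codon 3 ACA (Thr): third position 4-fold.
Codon 4 CAA (Gln): third position 2-fold.
Codon 5 UAU (Tyr): third position 2-fold.
Codon 6 AAA (Lys): third position 2-fold.
Codon 7 AAG (Lys): third position 2-fold.
Four-fold degenerate third positions: 2.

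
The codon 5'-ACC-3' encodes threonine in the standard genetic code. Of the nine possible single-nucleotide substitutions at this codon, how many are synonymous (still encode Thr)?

Position 1: none → 0 synonymous.
Position 2: none → 0 synonymous.
Position 3: ACU, ACA, ACG → 3 synonymous.
Total: 0 + 0 + 3 = 3.

3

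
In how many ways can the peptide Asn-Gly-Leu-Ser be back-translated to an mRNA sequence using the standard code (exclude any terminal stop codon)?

288

Asn: 2 codons.
Gly: 4 codons.
Leu: 6 codons.
Ser: 6 codons.
2 × 4 × 6 × 6 = 288.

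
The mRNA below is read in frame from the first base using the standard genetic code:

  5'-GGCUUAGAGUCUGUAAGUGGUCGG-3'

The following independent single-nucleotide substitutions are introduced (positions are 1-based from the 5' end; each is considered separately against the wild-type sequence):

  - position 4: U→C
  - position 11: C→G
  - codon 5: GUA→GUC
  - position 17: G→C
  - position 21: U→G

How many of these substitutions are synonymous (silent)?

Codon 2: UUA (Leu) → CUA (Leu) — synonymous.
Codon 4: UCU (Ser) → UGU (Cys) — missense.
Codon 5: GUA (Val) → GUC (Val) — synonymous.
Codon 6: AGU (Ser) → ACU (Thr) — missense.
Codon 7: GGU (Gly) → GGG (Gly) — synonymous.
Synonymous: 3 of 5.

3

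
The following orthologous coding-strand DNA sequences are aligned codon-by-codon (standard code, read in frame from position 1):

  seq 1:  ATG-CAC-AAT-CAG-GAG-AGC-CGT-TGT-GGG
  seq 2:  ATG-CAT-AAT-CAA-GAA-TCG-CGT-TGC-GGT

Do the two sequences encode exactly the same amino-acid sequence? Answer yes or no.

Codon 1: ATG Met / ATG Met — identical.
Codon 2: CAC His / CAT His — synonymous.
Codon 3: AAT Asn / AAT Asn — identical.
Codon 4: CAG Gln / CAA Gln — synonymous.
Codon 5: GAG Glu / GAA Glu — synonymous.
Codon 6: AGC Ser / TCG Ser — synonymous.
Codon 7: CGT Arg / CGT Arg — identical.
Codon 8: TGT Cys / TGC Cys — synonymous.
Codon 9: GGG Gly / GGT Gly — synonymous.
Nonsynonymous differences: 0 → same protein.

yes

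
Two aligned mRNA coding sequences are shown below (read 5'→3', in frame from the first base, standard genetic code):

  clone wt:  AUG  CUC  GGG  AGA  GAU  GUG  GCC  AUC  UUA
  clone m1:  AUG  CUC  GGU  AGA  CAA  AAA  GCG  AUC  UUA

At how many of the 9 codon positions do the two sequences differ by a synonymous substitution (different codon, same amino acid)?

Codon 1: AUG Met / AUG Met — identical.
Codon 2: CUC Leu / CUC Leu — identical.
Codon 3: GGG Gly / GGU Gly — synonymous.
Codon 4: AGA Arg / AGA Arg — identical.
Codon 5: GAU Asp / CAA Gln — nonsynonymous.
Codon 6: GUG Val / AAA Lys — nonsynonymous.
Codon 7: GCC Ala / GCG Ala — synonymous.
Codon 8: AUC Ile / AUC Ile — identical.
Codon 9: UUA Leu / UUA Leu — identical.
Synonymous differences: 2.

2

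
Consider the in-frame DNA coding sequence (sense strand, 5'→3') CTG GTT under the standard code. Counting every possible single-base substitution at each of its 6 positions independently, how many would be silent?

7

Codon 1 (CTG, Leu): 4 synonymous substitutions.
Codon 2 (GTT, Val): 3 synonymous substitutions.
Total: 4 + 3 = 7.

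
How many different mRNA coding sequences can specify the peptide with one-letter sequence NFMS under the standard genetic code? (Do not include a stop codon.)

24

Asn: 2 codons.
Phe: 2 codons.
Met: 1 codon.
Ser: 6 codons.
2 × 2 × 1 × 6 = 24.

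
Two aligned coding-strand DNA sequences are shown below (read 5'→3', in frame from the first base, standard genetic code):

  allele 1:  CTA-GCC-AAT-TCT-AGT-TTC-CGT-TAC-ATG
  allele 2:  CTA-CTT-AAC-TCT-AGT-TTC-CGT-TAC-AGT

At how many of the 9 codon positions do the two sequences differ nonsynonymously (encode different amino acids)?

Codon 1: CTA Leu / CTA Leu — identical.
Codon 2: GCC Ala / CTT Leu — nonsynonymous.
Codon 3: AAT Asn / AAC Asn — synonymous.
Codon 4: TCT Ser / TCT Ser — identical.
Codon 5: AGT Ser / AGT Ser — identical.
Codon 6: TTC Phe / TTC Phe — identical.
Codon 7: CGT Arg / CGT Arg — identical.
Codon 8: TAC Tyr / TAC Tyr — identical.
Codon 9: ATG Met / AGT Ser — nonsynonymous.
Nonsynonymous differences: 2.

2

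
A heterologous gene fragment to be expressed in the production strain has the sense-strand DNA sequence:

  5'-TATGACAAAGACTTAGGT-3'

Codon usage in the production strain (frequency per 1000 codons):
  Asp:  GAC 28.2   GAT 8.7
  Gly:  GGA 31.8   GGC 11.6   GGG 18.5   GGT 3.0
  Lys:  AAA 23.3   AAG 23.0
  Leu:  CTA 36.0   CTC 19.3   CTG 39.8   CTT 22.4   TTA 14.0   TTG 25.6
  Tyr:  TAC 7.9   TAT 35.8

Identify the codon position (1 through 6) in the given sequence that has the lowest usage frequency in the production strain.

6

Codon 1 TAT (Tyr): 35.8 per 1000.
Codon 2 GAC (Asp): 28.2 per 1000.
Codon 3 AAA (Lys): 23.3 per 1000.
Codon 4 GAC (Asp): 28.2 per 1000.
Codon 5 TTA (Leu): 14.0 per 1000.
Codon 6 GGT (Gly): 3.0 per 1000.
Lowest frequency is 3.0 at codon 6.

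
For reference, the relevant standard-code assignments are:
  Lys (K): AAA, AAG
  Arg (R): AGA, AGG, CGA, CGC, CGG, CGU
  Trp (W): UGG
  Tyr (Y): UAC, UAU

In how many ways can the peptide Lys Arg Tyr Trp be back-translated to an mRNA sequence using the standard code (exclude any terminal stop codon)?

Lys: 2 codons.
Arg: 6 codons.
Tyr: 2 codons.
Trp: 1 codon.
2 × 6 × 2 × 1 = 24.

24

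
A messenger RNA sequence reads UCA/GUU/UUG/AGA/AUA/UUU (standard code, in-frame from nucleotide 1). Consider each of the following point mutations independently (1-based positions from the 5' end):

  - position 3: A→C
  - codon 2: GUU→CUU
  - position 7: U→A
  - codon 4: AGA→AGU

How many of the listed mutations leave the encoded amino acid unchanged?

Codon 1: UCA (Ser) → UCC (Ser) — synonymous.
Codon 2: GUU (Val) → CUU (Leu) — missense.
Codon 3: UUG (Leu) → AUG (Met) — missense.
Codon 4: AGA (Arg) → AGU (Ser) — missense.
Synonymous: 1 of 4.

1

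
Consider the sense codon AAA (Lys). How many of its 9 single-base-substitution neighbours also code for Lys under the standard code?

1

Position 1: none → 0 synonymous.
Position 2: none → 0 synonymous.
Position 3: AAG → 1 synonymous.
Total: 0 + 0 + 1 = 1.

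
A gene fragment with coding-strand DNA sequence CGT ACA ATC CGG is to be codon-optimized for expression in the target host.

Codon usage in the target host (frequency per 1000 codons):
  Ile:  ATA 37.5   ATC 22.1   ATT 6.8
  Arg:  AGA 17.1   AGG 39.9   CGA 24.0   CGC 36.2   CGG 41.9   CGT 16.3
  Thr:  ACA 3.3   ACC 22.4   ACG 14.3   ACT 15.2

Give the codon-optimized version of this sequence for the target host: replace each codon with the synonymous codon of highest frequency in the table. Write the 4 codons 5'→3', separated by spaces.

CGG ACC ATA CGG

Codon 1 (Arg): best is CGG at 41.9.
Codon 2 (Thr): best is ACC at 22.4.
Codon 3 (Ile): best is ATA at 37.5.
Codon 4 (Arg): best is CGG at 41.9.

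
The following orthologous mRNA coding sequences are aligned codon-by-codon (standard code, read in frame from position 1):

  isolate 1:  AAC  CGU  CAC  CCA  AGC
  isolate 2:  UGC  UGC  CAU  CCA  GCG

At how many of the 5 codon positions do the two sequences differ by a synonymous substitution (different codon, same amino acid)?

1

Codon 1: AAC Asn / UGC Cys — nonsynonymous.
Codon 2: CGU Arg / UGC Cys — nonsynonymous.
Codon 3: CAC His / CAU His — synonymous.
Codon 4: CCA Pro / CCA Pro — identical.
Codon 5: AGC Ser / GCG Ala — nonsynonymous.
Synonymous differences: 1.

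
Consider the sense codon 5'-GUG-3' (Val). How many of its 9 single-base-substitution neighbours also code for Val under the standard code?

3

Position 1: none → 0 synonymous.
Position 2: none → 0 synonymous.
Position 3: GUU, GUC, GUA → 3 synonymous.
Total: 0 + 0 + 3 = 3.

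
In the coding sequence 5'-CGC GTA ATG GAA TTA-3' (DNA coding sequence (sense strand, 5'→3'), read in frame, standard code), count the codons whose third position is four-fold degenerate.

2

Codon 1 CGC (Arg): third position 4-fold.
Codon 2 GTA (Val): third position 4-fold.
Codon 3 ATG (Met): third position 1-fold.
Codon 4 GAA (Glu): third position 2-fold.
Codon 5 TTA (Leu): third position 2-fold.
Four-fold degenerate third positions: 2.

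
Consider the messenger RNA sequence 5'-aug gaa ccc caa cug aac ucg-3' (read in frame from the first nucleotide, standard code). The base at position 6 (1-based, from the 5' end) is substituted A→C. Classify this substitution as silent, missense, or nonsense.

Position 6 falls in codon 2: GAA → Glu.
After the substitution the codon is GAC → Asp.
Glu ≠ Asp, so this is a missense mutation.

missense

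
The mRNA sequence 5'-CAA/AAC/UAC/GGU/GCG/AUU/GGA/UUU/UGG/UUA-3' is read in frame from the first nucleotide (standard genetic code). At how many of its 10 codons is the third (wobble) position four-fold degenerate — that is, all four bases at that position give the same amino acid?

3

Codon 1 CAA (Gln): third position 2-fold.
Codon 2 AAC (Asn): third position 2-fold.
Codon 3 UAC (Tyr): third position 2-fold.
Codon 4 GGU (Gly): third position 4-fold.
Codon 5 GCG (Ala): third position 4-fold.
Codon 6 AUU (Ile): third position 3-fold.
Codon 7 GGA (Gly): third position 4-fold.
Codon 8 UUU (Phe): third position 2-fold.
Codon 9 UGG (Trp): third position 1-fold.
Codon 10 UUA (Leu): third position 2-fold.
Four-fold degenerate third positions: 3.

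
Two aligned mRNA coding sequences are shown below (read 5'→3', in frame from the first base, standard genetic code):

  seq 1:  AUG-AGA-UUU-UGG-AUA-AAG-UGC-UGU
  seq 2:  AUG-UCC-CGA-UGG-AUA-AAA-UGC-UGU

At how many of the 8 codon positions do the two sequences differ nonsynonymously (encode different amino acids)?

Codon 1: AUG Met / AUG Met — identical.
Codon 2: AGA Arg / UCC Ser — nonsynonymous.
Codon 3: UUU Phe / CGA Arg — nonsynonymous.
Codon 4: UGG Trp / UGG Trp — identical.
Codon 5: AUA Ile / AUA Ile — identical.
Codon 6: AAG Lys / AAA Lys — synonymous.
Codon 7: UGC Cys / UGC Cys — identical.
Codon 8: UGU Cys / UGU Cys — identical.
Nonsynonymous differences: 2.

2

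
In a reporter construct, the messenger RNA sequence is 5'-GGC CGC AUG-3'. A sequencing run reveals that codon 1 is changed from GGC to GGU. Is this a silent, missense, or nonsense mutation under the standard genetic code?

silent

Position 3 falls in codon 1: GGC → Gly.
After the substitution the codon is GGU → Gly.
Both encode Gly, so the change is synonymous.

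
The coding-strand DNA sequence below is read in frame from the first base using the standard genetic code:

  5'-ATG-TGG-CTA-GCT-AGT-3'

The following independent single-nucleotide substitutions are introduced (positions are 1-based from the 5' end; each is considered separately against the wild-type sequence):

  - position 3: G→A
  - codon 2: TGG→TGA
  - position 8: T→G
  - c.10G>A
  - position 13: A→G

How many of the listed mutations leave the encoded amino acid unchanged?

0

Codon 1: ATG (Met) → ATA (Ile) — missense.
Codon 2: TGG (Trp) → TGA (Stop) — nonsense.
Codon 3: CTA (Leu) → CGA (Arg) — missense.
Codon 4: GCT (Ala) → ACT (Thr) — missense.
Codon 5: AGT (Ser) → GGT (Gly) — missense.
Synonymous: 0 of 5.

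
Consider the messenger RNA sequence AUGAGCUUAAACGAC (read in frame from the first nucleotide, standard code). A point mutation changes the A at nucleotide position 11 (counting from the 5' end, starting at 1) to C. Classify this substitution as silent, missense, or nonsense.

missense

Position 11 falls in codon 4: AAC → Asn.
After the substitution the codon is ACC → Thr.
Asn ≠ Thr, so this is a missense mutation.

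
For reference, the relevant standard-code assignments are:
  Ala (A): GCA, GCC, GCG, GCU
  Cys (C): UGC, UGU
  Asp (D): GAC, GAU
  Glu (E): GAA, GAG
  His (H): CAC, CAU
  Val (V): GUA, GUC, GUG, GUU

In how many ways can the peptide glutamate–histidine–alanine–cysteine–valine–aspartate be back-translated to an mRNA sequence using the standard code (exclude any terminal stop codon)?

Glu: 2 codons.
His: 2 codons.
Ala: 4 codons.
Cys: 2 codons.
Val: 4 codons.
Asp: 2 codons.
2 × 2 × 4 × 2 × 4 × 2 = 256.

256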